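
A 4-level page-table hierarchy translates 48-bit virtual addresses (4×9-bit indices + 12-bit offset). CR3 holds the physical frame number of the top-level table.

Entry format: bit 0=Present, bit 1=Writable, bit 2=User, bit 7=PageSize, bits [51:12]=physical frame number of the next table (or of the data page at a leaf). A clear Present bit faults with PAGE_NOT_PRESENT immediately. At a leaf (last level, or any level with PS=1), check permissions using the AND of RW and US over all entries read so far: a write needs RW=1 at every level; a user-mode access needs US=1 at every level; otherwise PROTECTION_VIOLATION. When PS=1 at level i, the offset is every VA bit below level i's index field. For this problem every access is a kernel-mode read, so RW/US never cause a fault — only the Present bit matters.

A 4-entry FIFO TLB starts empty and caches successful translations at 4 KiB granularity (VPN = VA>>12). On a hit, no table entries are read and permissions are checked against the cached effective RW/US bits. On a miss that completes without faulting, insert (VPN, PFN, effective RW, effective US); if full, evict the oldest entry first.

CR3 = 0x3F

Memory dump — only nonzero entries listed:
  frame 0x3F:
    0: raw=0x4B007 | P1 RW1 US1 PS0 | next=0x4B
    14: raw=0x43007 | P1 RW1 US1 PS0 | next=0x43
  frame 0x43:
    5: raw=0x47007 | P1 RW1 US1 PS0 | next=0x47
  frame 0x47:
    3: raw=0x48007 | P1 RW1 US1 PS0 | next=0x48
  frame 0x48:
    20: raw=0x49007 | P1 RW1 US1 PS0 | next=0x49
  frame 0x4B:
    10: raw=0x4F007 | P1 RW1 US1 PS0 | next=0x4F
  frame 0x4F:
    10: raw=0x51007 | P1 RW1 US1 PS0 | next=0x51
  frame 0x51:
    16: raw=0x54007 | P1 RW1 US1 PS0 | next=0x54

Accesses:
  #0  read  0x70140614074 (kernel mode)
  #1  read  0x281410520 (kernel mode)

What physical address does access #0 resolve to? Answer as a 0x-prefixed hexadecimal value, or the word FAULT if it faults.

Trace:
#0 VA=0x70140614074 (r,kernel):
  lvl0: tbl 0x3F, slot 14 ⇒ 0x43007 (P1/RW1/US1/PS0)
  lvl1: tbl 0x43, slot 5 ⇒ 0x47007 (P1/RW1/US1/PS0)
  lvl2: tbl 0x47, slot 3 ⇒ 0x48007 (P1/RW1/US1/PS0)
  lvl3: tbl 0x48, slot 20 ⇒ 0x49007 (P1/RW1/US1/PS0)
  ⇒ phys 0x49074  [4 reads]
#1 VA=0x281410520 (r,kernel):
  lvl0: tbl 0x3F, slot 0 ⇒ 0x4B007 (P1/RW1/US1/PS0)
  lvl1: tbl 0x4B, slot 10 ⇒ 0x4F007 (P1/RW1/US1/PS0)
  lvl2: tbl 0x4F, slot 10 ⇒ 0x51007 (P1/RW1/US1/PS0)
  lvl3: tbl 0x51, slot 16 ⇒ 0x54007 (P1/RW1/US1/PS0)
  ⇒ phys 0x54520  [4 reads]

Access #0 PA: 0x49074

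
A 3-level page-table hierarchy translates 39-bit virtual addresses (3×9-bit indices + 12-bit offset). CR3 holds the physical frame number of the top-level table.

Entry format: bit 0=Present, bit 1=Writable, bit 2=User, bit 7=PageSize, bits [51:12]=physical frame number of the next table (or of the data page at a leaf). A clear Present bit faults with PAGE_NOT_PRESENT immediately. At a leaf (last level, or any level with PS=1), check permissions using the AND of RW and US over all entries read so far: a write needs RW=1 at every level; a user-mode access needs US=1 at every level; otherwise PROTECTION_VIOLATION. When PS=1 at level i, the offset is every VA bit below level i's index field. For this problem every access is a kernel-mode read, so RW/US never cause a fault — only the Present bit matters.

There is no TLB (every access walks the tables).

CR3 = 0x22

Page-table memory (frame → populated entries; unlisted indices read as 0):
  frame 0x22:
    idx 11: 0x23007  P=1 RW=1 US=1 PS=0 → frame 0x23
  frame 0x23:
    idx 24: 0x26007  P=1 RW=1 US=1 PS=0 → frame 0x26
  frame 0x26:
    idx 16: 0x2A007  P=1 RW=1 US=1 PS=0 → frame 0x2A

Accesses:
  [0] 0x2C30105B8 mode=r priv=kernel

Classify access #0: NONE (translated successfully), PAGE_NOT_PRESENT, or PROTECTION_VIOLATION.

Per-access translation:
#0 VA=0x2C30105B8 (r,kernel):
  L0 @0x22[11] → 0x23007  P=1,RW=1,US=1,PS=0
  L1 @0x23[24] → 0x26007  P=1,RW=1,US=1,PS=0
  L2 @0x26[16] → 0x2A007  P=1,RW=1,US=1,PS=0
  ✓ 0x2A5B8  — 3 lookups

Access #0 fault: NONE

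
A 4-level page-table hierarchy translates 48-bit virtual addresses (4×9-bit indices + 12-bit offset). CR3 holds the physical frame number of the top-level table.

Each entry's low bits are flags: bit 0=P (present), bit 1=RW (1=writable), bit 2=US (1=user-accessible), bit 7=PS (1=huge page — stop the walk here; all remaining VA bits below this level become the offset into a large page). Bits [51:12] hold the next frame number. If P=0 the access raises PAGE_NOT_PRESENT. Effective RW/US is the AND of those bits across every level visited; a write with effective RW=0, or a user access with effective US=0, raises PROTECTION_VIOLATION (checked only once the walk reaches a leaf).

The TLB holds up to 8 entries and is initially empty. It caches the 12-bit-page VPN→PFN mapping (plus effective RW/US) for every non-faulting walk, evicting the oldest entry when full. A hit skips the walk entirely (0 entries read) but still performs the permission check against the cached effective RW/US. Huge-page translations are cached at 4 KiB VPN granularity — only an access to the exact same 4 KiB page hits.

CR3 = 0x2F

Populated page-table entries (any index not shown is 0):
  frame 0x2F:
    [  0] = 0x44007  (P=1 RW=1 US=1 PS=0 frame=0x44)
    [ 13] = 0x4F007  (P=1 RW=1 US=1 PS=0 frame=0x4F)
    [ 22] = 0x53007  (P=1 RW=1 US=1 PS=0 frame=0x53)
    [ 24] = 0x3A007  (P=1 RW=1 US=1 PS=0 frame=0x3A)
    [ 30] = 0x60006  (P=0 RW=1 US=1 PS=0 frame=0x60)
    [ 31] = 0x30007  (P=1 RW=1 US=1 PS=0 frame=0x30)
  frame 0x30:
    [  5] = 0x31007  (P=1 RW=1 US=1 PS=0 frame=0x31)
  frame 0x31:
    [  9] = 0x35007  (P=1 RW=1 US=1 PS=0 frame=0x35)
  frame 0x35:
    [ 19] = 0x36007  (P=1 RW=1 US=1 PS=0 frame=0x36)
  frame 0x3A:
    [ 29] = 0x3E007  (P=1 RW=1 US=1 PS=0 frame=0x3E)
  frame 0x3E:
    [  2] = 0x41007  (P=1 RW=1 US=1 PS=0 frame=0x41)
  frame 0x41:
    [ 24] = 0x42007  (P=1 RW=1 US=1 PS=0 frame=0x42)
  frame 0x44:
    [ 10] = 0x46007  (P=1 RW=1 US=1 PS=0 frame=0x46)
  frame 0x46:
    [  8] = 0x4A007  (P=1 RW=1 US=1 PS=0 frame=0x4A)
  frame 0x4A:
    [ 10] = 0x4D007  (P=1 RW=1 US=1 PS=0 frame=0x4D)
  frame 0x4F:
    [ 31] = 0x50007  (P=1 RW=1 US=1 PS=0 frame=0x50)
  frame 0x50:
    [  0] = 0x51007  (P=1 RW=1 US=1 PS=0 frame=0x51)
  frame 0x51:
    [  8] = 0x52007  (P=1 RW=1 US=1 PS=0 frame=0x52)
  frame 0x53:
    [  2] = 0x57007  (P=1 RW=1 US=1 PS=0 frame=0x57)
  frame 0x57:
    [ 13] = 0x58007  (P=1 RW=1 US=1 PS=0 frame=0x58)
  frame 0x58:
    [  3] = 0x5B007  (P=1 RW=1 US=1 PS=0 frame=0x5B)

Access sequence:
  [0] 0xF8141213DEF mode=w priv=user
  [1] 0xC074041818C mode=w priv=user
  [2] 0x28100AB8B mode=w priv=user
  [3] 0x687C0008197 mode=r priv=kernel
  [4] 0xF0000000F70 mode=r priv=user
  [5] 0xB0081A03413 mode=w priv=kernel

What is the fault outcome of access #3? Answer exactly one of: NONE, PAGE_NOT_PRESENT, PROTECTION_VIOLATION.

Trace:
#0 VA=0xF8141213DEF (w,user):
  L0 @0x2F[31] → 0x30007  P=1,RW=1,US=1,PS=0
  L1 @0x30[5] → 0x31007  P=1,RW=1,US=1,PS=0
  L2 @0x31[9] → 0x35007  P=1,RW=1,US=1,PS=0
  L3 @0x35[19] → 0x36007  P=1,RW=1,US=1,PS=0
  ✓ 0x36DEF  — 4 lookups
#1 VA=0xC074041818C (w,user):
  L0 @0x2F[24] → 0x3A007  P=1,RW=1,US=1,PS=0
  L1 @0x3A[29] → 0x3E007  P=1,RW=1,US=1,PS=0
  L2 @0x3E[2] → 0x41007  P=1,RW=1,US=1,PS=0
  L3 @0x41[24] → 0x42007  P=1,RW=1,US=1,PS=0
  ✓ 0x4218C  — 4 lookups
#2 VA=0x28100AB8B (w,user):
  L0 @0x2F[0] → 0x44007  P=1,RW=1,US=1,PS=0
  L1 @0x44[10] → 0x46007  P=1,RW=1,US=1,PS=0
  L2 @0x46[8] → 0x4A007  P=1,RW=1,US=1,PS=0
  L3 @0x4A[10] → 0x4D007  P=1,RW=1,US=1,PS=0
  ✓ 0x4DB8B  — 4 lookups
#3 VA=0x687C0008197 (r,kernel):
  L0 @0x2F[13] → 0x4F007  P=1,RW=1,US=1,PS=0
  L1 @0x4F[31] → 0x50007  P=1,RW=1,US=1,PS=0
  L2 @0x50[0] → 0x51007  P=1,RW=1,US=1,PS=0
  L3 @0x51[8] → 0x52007  P=1,RW=1,US=1,PS=0
  ✓ 0x52197  — 4 lookups
#4 VA=0xF0000000F70 (r,user):
  L0 @0x2F[30] → 0x60006  P=0,RW=1,US=1,PS=0
  ✗ PAGE_NOT_PRESENT  [1 reads]
#5 VA=0xB0081A03413 (w,kernel):
  L0 @0x2F[22] → 0x53007  P=1,RW=1,US=1,PS=0
  L1 @0x53[2] → 0x57007  P=1,RW=1,US=1,PS=0
  L2 @0x57[13] → 0x58007  P=1,RW=1,US=1,PS=0
  L3 @0x58[3] → 0x5B007  P=1,RW=1,US=1,PS=0
  ✓ 0x5B413  — 4 lookups

Access #3 fault: NONE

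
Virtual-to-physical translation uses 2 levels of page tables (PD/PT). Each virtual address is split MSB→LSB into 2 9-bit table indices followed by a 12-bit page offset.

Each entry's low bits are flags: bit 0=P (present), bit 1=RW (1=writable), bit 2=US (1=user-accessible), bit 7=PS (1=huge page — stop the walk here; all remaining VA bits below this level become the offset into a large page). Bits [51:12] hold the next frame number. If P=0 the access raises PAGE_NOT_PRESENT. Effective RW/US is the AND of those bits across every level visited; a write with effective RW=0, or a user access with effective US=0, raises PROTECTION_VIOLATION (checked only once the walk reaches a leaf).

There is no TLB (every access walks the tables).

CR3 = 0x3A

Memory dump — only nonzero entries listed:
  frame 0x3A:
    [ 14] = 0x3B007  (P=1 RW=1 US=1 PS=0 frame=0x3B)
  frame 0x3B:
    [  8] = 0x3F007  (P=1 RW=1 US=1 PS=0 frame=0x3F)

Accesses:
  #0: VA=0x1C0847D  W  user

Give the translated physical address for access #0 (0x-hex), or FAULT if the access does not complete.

Walk each access:
#0 VA=0x1C0847D (w,user):
  L0 @0x3A[14] → 0x3B007  P=1,RW=1,US=1,PS=0
  L1 @0x3B[8] → 0x3F007  P=1,RW=1,US=1,PS=0
  ⇒ phys 0x3F47D  [2 reads]

Access #0 PA: 0x3F47D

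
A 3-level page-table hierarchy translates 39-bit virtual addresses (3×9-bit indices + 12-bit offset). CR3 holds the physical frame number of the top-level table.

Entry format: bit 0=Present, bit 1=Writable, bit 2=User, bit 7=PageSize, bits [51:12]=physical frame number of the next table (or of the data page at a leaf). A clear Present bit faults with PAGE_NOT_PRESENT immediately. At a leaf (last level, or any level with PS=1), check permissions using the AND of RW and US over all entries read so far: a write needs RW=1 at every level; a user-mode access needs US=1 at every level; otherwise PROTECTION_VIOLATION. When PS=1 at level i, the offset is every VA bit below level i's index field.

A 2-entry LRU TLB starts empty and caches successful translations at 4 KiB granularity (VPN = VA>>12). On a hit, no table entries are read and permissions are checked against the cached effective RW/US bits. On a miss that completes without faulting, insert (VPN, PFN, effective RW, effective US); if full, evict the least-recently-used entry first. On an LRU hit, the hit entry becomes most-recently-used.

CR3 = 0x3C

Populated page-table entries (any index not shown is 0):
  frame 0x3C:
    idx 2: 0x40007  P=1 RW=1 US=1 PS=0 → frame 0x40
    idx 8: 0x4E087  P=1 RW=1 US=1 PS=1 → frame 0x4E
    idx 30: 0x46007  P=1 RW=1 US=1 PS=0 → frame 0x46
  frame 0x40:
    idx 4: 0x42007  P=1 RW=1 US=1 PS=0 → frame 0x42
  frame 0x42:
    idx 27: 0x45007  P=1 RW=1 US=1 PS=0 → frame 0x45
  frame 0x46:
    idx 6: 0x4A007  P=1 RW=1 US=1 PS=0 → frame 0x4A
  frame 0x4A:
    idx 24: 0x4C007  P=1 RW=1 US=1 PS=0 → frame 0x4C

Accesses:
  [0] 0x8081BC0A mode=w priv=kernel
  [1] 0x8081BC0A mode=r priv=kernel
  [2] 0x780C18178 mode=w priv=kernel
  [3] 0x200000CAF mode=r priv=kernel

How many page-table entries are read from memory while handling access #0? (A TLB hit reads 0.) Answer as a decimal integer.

Per-access translation:
#0 VA=0x8081BC0A (w,kernel):
  L0 @0x3C[2] → 0x40007  P=1,RW=1,US=1,PS=0
  L1 @0x40[4] → 0x42007  P=1,RW=1,US=1,PS=0
  L2 @0x42[27] → 0x45007  P=1,RW=1,US=1,PS=0
  → PA=0x45C0A  (3 entries read)
#1 VA=0x8081BC0A (r,kernel):
  TLB hit vpn=0x8081B → PA=0x45C0A
#2 VA=0x780C18178 (w,kernel):
  L0 @0x3C[30] → 0x46007  P=1,RW=1,US=1,PS=0
  L1 @0x46[6] → 0x4A007  P=1,RW=1,US=1,PS=0
  L2 @0x4A[24] → 0x4C007  P=1,RW=1,US=1,PS=0
  → PA=0x4C178  (3 entries read)
#3 VA=0x200000CAF (r,kernel):
  L0 @0x3C[8] → 0x4E087  P=1,RW=1,US=1,PS=1
  → PA=0x4ECAF (huge @L0)  (1 entries read)

Entries read for #0: 3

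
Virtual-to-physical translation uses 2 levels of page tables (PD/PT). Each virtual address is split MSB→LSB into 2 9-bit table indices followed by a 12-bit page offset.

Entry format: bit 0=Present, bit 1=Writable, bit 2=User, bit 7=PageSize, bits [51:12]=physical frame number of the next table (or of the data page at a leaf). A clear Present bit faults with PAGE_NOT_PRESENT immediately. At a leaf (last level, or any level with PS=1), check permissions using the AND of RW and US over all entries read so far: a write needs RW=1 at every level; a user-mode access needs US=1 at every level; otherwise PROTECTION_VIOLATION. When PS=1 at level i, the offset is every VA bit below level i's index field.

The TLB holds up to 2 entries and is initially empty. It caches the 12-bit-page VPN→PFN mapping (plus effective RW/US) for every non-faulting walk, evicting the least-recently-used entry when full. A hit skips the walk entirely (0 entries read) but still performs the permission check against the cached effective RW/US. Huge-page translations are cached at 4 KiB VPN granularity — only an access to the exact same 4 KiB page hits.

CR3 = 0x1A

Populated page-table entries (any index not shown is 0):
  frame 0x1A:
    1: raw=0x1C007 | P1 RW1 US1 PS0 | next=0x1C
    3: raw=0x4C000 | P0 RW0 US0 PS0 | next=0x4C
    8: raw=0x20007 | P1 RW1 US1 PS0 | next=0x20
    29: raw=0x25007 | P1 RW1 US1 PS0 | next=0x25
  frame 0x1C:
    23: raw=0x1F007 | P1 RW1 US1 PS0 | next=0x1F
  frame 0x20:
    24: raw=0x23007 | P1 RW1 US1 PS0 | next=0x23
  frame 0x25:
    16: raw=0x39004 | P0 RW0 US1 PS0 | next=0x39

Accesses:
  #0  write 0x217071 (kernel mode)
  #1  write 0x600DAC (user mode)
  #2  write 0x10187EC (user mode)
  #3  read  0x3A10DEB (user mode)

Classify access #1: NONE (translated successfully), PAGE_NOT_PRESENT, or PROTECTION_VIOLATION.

Walk each access:
#0 VA=0x217071 (w,kernel):
  L0: frame=0x1A idx=1 entry=0x1C007 [P=1 RW=1 US=1 PS=0]
  L1: frame=0x1C idx=23 entry=0x1F007 [P=1 RW=1 US=1 PS=0]
  → PA=0x1F071  (2 entries read)
#1 VA=0x600DAC (w,user):
  L0: frame=0x1A idx=3 entry=0x4C000 [P=0 RW=0 US=0 PS=0]
  ✗ PAGE_NOT_PRESENT  [1 reads]
#2 VA=0x10187EC (w,user):
  L0: frame=0x1A idx=8 entry=0x20007 [P=1 RW=1 US=1 PS=0]
  L1: frame=0x20 idx=24 entry=0x23007 [P=1 RW=1 US=1 PS=0]
  → PA=0x237EC  (2 entries read)
#3 VA=0x3A10DEB (r,user):
  L0: frame=0x1A idx=29 entry=0x25007 [P=1 RW=1 US=1 PS=0]
  L1: frame=0x25 idx=16 entry=0x39004 [P=0 RW=0 US=1 PS=0]
  ✗ PAGE_NOT_PRESENT  [2 reads]

Access #1 fault: PAGE_NOT_PRESENT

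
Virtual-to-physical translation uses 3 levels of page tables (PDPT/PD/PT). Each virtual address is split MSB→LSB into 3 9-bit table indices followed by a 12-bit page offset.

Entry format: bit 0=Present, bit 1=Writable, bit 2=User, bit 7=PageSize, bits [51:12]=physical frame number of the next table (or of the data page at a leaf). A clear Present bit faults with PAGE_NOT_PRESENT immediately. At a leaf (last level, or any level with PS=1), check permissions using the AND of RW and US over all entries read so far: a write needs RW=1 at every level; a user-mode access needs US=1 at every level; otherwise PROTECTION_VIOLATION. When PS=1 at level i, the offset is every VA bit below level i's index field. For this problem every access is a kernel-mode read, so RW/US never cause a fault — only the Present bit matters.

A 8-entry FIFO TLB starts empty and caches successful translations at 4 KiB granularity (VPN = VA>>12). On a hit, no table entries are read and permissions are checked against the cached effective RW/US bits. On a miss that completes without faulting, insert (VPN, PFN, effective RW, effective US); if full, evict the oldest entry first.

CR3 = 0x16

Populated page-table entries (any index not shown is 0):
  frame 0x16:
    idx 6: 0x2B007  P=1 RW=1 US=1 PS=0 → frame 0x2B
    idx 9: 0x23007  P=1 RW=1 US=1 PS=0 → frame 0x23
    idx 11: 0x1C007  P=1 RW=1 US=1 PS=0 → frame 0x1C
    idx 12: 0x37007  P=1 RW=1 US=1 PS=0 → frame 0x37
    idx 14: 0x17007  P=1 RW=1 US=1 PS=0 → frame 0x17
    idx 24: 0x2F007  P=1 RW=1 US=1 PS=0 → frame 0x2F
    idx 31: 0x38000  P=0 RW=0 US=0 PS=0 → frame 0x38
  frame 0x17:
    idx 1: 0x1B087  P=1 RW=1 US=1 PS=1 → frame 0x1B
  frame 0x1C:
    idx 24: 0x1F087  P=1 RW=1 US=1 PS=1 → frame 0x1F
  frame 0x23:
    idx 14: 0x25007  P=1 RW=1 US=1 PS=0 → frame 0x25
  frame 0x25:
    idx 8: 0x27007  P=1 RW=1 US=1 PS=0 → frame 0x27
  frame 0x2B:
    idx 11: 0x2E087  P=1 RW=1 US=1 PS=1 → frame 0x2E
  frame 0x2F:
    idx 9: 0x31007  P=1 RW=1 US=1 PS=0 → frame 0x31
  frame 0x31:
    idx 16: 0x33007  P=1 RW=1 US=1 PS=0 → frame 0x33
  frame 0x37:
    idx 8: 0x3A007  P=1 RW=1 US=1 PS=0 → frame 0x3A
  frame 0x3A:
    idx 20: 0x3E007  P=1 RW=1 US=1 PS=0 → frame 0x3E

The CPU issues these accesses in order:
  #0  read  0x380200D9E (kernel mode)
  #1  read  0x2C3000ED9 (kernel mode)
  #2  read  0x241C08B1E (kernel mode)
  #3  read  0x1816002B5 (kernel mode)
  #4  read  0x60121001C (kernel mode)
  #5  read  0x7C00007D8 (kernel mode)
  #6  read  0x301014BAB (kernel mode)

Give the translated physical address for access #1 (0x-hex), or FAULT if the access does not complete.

Walk each access:
#0 VA=0x380200D9E (r,kernel):
  L0: frame=0x16 idx=14 entry=0x17007 [P=1 RW=1 US=1 PS=0]
  L1: frame=0x17 idx=1 entry=0x1B087 [P=1 RW=1 US=1 PS=1]
  ⇒ phys 0x1BD9E (huge @L1)  [2 reads]
#1 VA=0x2C3000ED9 (r,kernel):
  L0: frame=0x16 idx=11 entry=0x1C007 [P=1 RW=1 US=1 PS=0]
  L1: frame=0x1C idx=24 entry=0x1F087 [P=1 RW=1 US=1 PS=1]
  ⇒ phys 0x1FED9 (huge @L1)  [2 reads]
#2 VA=0x241C08B1E (r,kernel):
  L0: frame=0x16 idx=9 entry=0x23007 [P=1 RW=1 US=1 PS=0]
  L1: frame=0x23 idx=14 entry=0x25007 [P=1 RW=1 US=1 PS=0]
  L2: frame=0x25 idx=8 entry=0x27007 [P=1 RW=1 US=1 PS=0]
  ⇒ phys 0x27B1E  [3 reads]
#3 VA=0x1816002B5 (r,kernel):
  L0: frame=0x16 idx=6 entry=0x2B007 [P=1 RW=1 US=1 PS=0]
  L1: frame=0x2B idx=11 entry=0x2E087 [P=1 RW=1 US=1 PS=1]
  ⇒ phys 0x2E2B5 (huge @L1)  [2 reads]
#4 VA=0x60121001C (r,kernel):
  L0: frame=0x16 idx=24 entry=0x2F007 [P=1 RW=1 US=1 PS=0]
  L1: frame=0x2F idx=9 entry=0x31007 [P=1 RW=1 US=1 PS=0]
  L2: frame=0x31 idx=16 entry=0x33007 [P=1 RW=1 US=1 PS=0]
  ⇒ phys 0x3301C  [3 reads]
#5 VA=0x7C00007D8 (r,kernel):
  L0: frame=0x16 idx=31 entry=0x38000 [P=0 RW=0 US=0 PS=0]
  ✗ PAGE_NOT_PRESENT  [1 reads]
#6 VA=0x301014BAB (r,kernel):
  L0: frame=0x16 idx=12 entry=0x37007 [P=1 RW=1 US=1 PS=0]
  L1: frame=0x37 idx=8 entry=0x3A007 [P=1 RW=1 US=1 PS=0]
  L2: frame=0x3A idx=20 entry=0x3E007 [P=1 RW=1 US=1 PS=0]
  ⇒ phys 0x3EBAB  [3 reads]

Access #1 PA: 0x1FED9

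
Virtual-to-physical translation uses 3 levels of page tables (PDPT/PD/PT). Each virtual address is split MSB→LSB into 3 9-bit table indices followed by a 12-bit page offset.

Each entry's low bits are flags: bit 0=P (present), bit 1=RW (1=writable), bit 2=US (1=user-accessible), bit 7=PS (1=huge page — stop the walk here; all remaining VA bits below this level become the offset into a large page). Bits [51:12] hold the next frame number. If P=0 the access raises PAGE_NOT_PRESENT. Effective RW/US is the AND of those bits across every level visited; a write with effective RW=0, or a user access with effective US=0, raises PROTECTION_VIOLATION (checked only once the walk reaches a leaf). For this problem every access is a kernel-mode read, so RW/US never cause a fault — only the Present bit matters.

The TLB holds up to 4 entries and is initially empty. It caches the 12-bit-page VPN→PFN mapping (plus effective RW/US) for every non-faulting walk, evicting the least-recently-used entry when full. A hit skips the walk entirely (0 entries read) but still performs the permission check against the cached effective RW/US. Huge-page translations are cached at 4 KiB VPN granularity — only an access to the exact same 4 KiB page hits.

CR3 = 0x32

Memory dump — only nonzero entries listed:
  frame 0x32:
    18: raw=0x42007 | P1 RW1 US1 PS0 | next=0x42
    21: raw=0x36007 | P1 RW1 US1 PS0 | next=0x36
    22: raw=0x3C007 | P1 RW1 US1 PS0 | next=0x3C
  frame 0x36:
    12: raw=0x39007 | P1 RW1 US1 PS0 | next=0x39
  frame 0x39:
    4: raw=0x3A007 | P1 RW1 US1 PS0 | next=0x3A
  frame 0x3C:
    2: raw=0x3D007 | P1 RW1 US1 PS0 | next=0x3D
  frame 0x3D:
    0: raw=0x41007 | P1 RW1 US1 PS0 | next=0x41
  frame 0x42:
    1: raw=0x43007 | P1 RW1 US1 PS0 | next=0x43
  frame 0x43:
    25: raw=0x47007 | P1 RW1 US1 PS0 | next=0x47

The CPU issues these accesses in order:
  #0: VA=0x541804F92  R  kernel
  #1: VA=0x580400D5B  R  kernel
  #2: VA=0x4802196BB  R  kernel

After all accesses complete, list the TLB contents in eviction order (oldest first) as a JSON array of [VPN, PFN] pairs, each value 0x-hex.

Trace:
#0 VA=0x541804F92 (r,kernel):
  L0 @0x32[21] → 0x36007  P=1,RW=1,US=1,PS=0
  L1 @0x36[12] → 0x39007  P=1,RW=1,US=1,PS=0
  L2 @0x39[4] → 0x3A007  P=1,RW=1,US=1,PS=0
  → PA=0x3AF92  (3 entries read)
#1 VA=0x580400D5B (r,kernel):
  L0 @0x32[22] → 0x3C007  P=1,RW=1,US=1,PS=0
  L1 @0x3C[2] → 0x3D007  P=1,RW=1,US=1,PS=0
  L2 @0x3D[0] → 0x41007  P=1,RW=1,US=1,PS=0
  → PA=0x41D5B  (3 entries read)
#2 VA=0x4802196BB (r,kernel):
  L0 @0x32[18] → 0x42007  P=1,RW=1,US=1,PS=0
  L1 @0x42[1] → 0x43007  P=1,RW=1,US=1,PS=0
  L2 @0x43[25] → 0x47007  P=1,RW=1,US=1,PS=0
  → PA=0x476BB  (3 entries read)

TLB: [["0x541804", "0x3A"], ["0x580400", "0x41"], ["0x480219", "0x47"]]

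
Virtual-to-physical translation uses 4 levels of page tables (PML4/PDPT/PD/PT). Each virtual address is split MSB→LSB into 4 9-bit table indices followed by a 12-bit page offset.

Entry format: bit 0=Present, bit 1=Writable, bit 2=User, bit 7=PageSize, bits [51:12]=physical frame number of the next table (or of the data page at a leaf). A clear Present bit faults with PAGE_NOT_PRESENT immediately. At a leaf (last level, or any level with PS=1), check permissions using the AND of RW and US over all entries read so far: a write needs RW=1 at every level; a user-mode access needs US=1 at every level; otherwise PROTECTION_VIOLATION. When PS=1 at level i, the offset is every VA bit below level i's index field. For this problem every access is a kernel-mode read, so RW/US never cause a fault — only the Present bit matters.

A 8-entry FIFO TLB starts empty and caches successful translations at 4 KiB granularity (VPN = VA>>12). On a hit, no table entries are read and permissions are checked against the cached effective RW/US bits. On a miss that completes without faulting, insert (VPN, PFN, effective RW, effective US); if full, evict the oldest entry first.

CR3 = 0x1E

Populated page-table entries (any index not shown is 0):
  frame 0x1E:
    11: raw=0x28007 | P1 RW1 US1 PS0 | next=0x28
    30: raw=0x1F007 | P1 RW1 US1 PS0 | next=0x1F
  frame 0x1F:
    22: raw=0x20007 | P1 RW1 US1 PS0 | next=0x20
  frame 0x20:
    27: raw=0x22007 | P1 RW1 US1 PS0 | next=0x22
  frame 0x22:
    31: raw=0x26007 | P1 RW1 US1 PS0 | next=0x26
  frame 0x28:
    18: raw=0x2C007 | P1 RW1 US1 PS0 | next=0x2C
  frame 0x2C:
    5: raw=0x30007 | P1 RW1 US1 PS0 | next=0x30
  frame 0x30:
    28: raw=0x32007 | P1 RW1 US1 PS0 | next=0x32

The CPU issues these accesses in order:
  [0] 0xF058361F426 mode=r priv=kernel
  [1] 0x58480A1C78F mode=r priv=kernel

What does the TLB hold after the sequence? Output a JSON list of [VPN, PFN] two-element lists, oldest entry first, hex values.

Per-access translation:
#0 VA=0xF058361F426 (r,kernel):
  [0] read 0x1E idx=30: raw=0x1F007 flags P=1 W=1 U=1 S=0
  [1] read 0x1F idx=22: raw=0x20007 flags P=1 W=1 U=1 S=0
  [2] read 0x20 idx=27: raw=0x22007 flags P=1 W=1 U=1 S=0
  [3] read 0x22 idx=31: raw=0x26007 flags P=1 W=1 U=1 S=0
  ⇒ phys 0x26426  [4 reads]
#1 VA=0x58480A1C78F (r,kernel):
  [0] read 0x1E idx=11: raw=0x28007 flags P=1 W=1 U=1 S=0
  [1] read 0x28 idx=18: raw=0x2C007 flags P=1 W=1 U=1 S=0
  [2] read 0x2C idx=5: raw=0x30007 flags P=1 W=1 U=1 S=0
  [3] read 0x30 idx=28: raw=0x32007 flags P=1 W=1 U=1 S=0
  ⇒ phys 0x3278F  [4 reads]

TLB: [["0xF058361F", "0x26"], ["0x58480A1C", "0x32"]]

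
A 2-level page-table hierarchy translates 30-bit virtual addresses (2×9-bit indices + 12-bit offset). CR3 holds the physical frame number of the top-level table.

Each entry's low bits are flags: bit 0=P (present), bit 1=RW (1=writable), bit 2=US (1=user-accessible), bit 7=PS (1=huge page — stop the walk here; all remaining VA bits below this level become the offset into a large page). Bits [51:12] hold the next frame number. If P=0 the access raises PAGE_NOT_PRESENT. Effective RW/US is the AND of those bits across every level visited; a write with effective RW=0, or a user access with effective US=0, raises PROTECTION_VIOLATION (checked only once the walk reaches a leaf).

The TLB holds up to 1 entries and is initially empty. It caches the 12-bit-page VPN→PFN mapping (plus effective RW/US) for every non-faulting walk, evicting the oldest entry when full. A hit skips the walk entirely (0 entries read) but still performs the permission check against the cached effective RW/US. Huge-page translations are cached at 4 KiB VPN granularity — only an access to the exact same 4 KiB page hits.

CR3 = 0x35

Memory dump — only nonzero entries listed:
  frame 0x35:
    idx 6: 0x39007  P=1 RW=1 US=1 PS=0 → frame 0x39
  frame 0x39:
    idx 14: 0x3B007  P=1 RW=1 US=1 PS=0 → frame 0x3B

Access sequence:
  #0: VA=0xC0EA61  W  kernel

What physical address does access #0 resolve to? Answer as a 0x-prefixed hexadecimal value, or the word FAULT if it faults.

Per-access translation:
#0 VA=0xC0EA61 (w,kernel):
  L0 @0x35[6] → 0x39007  P=1,RW=1,US=1,PS=0
  L1 @0x39[14] → 0x3B007  P=1,RW=1,US=1,PS=0
  ✓ 0x3BA61  — 2 lookups

Access #0 PA: 0x3BA61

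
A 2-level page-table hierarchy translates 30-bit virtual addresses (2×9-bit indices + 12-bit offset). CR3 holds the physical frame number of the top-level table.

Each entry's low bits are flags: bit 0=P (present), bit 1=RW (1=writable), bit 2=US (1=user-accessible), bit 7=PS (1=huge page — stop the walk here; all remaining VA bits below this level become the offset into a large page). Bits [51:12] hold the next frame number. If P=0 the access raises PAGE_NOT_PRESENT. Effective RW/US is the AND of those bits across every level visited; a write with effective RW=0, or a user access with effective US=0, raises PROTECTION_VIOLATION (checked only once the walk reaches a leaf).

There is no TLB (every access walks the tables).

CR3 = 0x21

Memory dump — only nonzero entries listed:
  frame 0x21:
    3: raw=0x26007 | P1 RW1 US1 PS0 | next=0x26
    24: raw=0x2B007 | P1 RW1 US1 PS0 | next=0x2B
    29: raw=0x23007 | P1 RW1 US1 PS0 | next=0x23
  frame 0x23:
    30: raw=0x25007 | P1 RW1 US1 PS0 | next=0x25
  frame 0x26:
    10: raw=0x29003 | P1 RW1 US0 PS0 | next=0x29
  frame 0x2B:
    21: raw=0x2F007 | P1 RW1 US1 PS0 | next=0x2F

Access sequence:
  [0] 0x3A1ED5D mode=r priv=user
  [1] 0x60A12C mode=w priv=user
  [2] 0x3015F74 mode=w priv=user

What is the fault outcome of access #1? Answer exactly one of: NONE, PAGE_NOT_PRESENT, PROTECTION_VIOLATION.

Walk each access:
#0 VA=0x3A1ED5D (r,user):
  lvl0: tbl 0x21, slot 29 ⇒ 0x23007 (P1/RW1/US1/PS0)
  lvl1: tbl 0x23, slot 30 ⇒ 0x25007 (P1/RW1/US1/PS0)
  ⇒ phys 0x25D5D  [2 reads]
#1 VA=0x60A12C (w,user):
  lvl0: tbl 0x21, slot 3 ⇒ 0x26007 (P1/RW1/US1/PS0)
  lvl1: tbl 0x26, slot 10 ⇒ 0x29003 (P1/RW1/US0/PS0)
  ✗ PROTECTION_VIOLATION  [2 reads]
#2 VA=0x3015F74 (w,user):
  lvl0: tbl 0x21, slot 24 ⇒ 0x2B007 (P1/RW1/US1/PS0)
  lvl1: tbl 0x2B, slot 21 ⇒ 0x2F007 (P1/RW1/US1/PS0)
  ⇒ phys 0x2FF74  [2 reads]

Access #1 fault: PROTECTION_VIOLATION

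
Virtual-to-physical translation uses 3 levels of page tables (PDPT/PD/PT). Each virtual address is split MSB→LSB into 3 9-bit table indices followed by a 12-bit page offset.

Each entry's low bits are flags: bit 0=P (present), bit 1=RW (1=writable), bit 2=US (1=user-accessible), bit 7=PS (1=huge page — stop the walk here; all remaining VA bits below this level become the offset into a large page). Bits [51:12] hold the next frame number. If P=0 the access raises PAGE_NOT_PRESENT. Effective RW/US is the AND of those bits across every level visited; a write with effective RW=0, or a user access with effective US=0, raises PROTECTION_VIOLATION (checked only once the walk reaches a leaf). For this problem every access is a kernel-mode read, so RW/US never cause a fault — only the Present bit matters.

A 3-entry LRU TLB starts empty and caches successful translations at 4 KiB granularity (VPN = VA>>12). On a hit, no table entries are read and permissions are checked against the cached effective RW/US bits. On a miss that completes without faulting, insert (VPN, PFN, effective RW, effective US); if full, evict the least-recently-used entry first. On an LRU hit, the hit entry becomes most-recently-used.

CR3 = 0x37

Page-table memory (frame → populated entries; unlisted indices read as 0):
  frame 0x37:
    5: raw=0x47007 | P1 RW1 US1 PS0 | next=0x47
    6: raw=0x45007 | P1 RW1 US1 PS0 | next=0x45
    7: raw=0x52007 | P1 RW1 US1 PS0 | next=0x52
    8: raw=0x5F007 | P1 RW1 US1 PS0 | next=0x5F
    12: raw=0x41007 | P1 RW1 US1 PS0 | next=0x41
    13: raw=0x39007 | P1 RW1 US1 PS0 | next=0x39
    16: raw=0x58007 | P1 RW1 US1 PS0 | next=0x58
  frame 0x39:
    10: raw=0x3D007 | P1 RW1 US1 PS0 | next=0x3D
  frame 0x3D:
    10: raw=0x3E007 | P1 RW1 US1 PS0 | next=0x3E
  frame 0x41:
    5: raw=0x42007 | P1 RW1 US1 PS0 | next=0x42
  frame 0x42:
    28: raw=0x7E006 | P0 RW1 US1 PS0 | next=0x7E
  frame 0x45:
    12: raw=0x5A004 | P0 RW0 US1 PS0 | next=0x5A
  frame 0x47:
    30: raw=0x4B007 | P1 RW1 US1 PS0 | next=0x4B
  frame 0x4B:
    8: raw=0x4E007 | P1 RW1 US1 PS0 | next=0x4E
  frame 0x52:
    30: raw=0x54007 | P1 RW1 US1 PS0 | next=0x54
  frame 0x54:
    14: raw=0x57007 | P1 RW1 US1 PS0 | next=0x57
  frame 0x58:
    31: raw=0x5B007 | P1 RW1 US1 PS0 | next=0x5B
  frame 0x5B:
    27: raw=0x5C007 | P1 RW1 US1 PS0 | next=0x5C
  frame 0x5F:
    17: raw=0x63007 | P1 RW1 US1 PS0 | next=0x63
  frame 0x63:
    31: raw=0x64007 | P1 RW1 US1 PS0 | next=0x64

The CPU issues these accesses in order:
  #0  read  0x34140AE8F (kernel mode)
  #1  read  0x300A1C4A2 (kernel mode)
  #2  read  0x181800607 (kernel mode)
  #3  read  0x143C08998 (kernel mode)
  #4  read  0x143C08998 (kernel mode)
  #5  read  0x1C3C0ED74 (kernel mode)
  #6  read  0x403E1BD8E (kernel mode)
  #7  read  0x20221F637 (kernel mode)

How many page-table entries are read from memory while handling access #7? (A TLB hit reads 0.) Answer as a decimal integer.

Walk each access:
#0 VA=0x34140AE8F (r,kernel):
  L0 @0x37[13] → 0x39007  P=1,RW=1,US=1,PS=0
  L1 @0x39[10] → 0x3D007  P=1,RW=1,US=1,PS=0
  L2 @0x3D[10] → 0x3E007  P=1,RW=1,US=1,PS=0
  ⇒ phys 0x3EE8F  [3 reads]
#1 VA=0x300A1C4A2 (r,kernel):
  L0 @0x37[12] → 0x41007  P=1,RW=1,US=1,PS=0
  L1 @0x41[5] → 0x42007  P=1,RW=1,US=1,PS=0
  L2 @0x42[28] → 0x7E006  P=0,RW=1,US=1,PS=0
  → PAGE_NOT_PRESENT  (3 entries read)
#2 VA=0x181800607 (r,kernel):
  L0 @0x37[6] → 0x45007  P=1,RW=1,US=1,PS=0
  L1 @0x45[12] → 0x5A004  P=0,RW=0,US=1,PS=0
  → PAGE_NOT_PRESENT  (2 entries read)
#3 VA=0x143C08998 (r,kernel):
  L0 @0x37[5] → 0x47007  P=1,RW=1,US=1,PS=0
  L1 @0x47[30] → 0x4B007  P=1,RW=1,US=1,PS=0
  L2 @0x4B[8] → 0x4E007  P=1,RW=1,US=1,PS=0
  ⇒ phys 0x4E998  [3 reads]
#4 VA=0x143C08998 (r,kernel):
  TLB hit vpn=0x143C08 → PA=0x4E998
#5 VA=0x1C3C0ED74 (r,kernel):
  L0 @0x37[7] → 0x52007  P=1,RW=1,US=1,PS=0
  L1 @0x52[30] → 0x54007  P=1,RW=1,US=1,PS=0
  L2 @0x54[14] → 0x57007  P=1,RW=1,US=1,PS=0
  ⇒ phys 0x57D74  [3 reads]
#6 VA=0x403E1BD8E (r,kernel):
  L0 @0x37[16] → 0x58007  P=1,RW=1,US=1,PS=0
  L1 @0x58[31] → 0x5B007  P=1,RW=1,US=1,PS=0
  L2 @0x5B[27] → 0x5C007  P=1,RW=1,US=1,PS=0
  ⇒ phys 0x5CD8E  [3 reads]
#7 VA=0x20221F637 (r,kernel):
  L0 @0x37[8] → 0x5F007  P=1,RW=1,US=1,PS=0
  L1 @0x5F[17] → 0x63007  P=1,RW=1,US=1,PS=0
  L2 @0x63[31] → 0x64007  P=1,RW=1,US=1,PS=0
  ⇒ phys 0x64637  [3 reads]

Entries read for #7: 3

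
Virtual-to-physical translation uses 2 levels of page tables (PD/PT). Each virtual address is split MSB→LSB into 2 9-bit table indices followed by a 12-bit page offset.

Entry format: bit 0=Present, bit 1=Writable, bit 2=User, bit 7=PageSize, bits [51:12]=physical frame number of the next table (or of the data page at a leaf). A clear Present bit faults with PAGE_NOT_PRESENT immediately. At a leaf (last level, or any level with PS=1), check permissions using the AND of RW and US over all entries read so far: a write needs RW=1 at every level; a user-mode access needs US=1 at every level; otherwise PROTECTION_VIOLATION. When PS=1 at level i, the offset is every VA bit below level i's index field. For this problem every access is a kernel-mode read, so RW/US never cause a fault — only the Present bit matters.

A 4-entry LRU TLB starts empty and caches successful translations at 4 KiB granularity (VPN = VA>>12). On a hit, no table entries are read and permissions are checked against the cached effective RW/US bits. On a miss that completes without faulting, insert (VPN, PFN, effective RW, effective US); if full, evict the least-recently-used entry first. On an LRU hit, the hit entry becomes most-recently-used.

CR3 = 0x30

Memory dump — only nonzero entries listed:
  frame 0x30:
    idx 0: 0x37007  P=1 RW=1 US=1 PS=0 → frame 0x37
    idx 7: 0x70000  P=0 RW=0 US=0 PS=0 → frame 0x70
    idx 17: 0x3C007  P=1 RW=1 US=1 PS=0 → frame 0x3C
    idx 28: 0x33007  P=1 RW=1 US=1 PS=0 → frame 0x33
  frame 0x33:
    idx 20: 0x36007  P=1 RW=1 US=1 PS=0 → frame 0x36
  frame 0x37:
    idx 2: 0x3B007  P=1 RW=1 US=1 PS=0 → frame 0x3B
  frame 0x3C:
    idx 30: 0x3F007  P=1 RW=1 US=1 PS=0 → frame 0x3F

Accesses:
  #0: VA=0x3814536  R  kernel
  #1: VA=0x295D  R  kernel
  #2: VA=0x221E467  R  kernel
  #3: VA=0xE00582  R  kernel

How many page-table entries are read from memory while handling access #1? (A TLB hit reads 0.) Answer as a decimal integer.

Per-access translation:
#0 VA=0x3814536 (r,kernel):
  lvl0: tbl 0x30, slot 28 ⇒ 0x33007 (P1/RW1/US1/PS0)
  lvl1: tbl 0x33, slot 20 ⇒ 0x36007 (P1/RW1/US1/PS0)
  → PA=0x36536  (2 entries read)
#1 VA=0x295D (r,kernel):
  lvl0: tbl 0x30, slot 0 ⇒ 0x37007 (P1/RW1/US1/PS0)
  lvl1: tbl 0x37, slot 2 ⇒ 0x3B007 (P1/RW1/US1/PS0)
  → PA=0x3B95D  (2 entries read)
#2 VA=0x221E467 (r,kernel):
  lvl0: tbl 0x30, slot 17 ⇒ 0x3C007 (P1/RW1/US1/PS0)
  lvl1: tbl 0x3C, slot 30 ⇒ 0x3F007 (P1/RW1/US1/PS0)
  → PA=0x3F467  (2 entries read)
#3 VA=0xE00582 (r,kernel):
  lvl0: tbl 0x30, slot 7 ⇒ 0x70000 (P0/RW0/US0/PS0)
  ✗ PAGE_NOT_PRESENT  [1 reads]

Entries read for #1: 2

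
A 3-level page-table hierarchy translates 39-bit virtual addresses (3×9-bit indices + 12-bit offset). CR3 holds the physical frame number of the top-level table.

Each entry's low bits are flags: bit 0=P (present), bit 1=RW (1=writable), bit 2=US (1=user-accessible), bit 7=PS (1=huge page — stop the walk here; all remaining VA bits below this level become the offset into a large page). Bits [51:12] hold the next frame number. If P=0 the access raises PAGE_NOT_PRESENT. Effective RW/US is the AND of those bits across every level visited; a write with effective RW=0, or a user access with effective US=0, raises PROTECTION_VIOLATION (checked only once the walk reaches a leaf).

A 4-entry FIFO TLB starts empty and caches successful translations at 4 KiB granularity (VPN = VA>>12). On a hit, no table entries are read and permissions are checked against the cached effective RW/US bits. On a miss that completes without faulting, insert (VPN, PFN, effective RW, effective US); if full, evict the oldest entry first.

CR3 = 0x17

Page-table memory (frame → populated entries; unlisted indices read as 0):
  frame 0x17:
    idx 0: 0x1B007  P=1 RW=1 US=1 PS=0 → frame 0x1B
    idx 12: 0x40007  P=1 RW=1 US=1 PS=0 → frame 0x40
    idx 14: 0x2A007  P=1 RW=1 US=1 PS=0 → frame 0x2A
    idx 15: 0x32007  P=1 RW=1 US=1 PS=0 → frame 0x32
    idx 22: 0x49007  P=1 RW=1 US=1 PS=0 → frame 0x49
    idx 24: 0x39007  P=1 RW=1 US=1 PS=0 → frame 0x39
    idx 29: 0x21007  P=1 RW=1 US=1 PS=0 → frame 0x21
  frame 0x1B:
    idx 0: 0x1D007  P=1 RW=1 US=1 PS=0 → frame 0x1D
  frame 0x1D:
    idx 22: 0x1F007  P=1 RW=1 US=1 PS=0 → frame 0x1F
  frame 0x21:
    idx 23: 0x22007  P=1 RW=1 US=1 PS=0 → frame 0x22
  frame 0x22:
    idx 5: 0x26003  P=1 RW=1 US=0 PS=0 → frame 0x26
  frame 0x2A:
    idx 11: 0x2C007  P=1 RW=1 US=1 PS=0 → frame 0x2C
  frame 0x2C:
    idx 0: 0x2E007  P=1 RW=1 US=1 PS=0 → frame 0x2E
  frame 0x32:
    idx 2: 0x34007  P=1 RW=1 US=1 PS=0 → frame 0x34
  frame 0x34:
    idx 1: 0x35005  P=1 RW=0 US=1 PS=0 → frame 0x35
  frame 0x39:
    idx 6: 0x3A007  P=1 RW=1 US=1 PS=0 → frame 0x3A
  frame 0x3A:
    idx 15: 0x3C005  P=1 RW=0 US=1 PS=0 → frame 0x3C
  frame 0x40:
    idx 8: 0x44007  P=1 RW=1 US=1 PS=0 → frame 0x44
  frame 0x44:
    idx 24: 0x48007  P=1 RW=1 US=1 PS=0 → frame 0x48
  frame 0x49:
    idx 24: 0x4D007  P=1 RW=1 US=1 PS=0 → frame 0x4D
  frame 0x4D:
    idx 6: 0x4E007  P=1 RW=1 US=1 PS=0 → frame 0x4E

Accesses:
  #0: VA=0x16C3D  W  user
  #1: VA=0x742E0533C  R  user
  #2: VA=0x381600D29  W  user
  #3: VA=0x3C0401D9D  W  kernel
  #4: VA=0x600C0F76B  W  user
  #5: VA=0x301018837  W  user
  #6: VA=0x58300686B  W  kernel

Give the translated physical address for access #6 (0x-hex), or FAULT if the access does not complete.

Trace:
#0 VA=0x16C3D (w,user):
  lvl0: tbl 0x17, slot 0 ⇒ 0x1B007 (P1/RW1/US1/PS0)
  lvl1: tbl 0x1B, slot 0 ⇒ 0x1D007 (P1/RW1/US1/PS0)
  lvl2: tbl 0x1D, slot 22 ⇒ 0x1F007 (P1/RW1/US1/PS0)
  ⇒ phys 0x1FC3D  [3 reads]
#1 VA=0x742E0533C (r,user):
  lvl0: tbl 0x17, slot 29 ⇒ 0x21007 (P1/RW1/US1/PS0)
  lvl1: tbl 0x21, slot 23 ⇒ 0x22007 (P1/RW1/US1/PS0)
  lvl2: tbl 0x22, slot 5 ⇒ 0x26003 (P1/RW1/US0/PS0)
  → PROTECTION_VIOLATION  (3 entries read)
#2 VA=0x381600D29 (w,user):
  lvl0: tbl 0x17, slot 14 ⇒ 0x2A007 (P1/RW1/US1/PS0)
  lvl1: tbl 0x2A, slot 11 ⇒ 0x2C007 (P1/RW1/US1/PS0)
  lvl2: tbl 0x2C, slot 0 ⇒ 0x2E007 (P1/RW1/US1/PS0)
  ⇒ phys 0x2ED29  [3 reads]
#3 VA=0x3C0401D9D (w,kernel):
  lvl0: tbl 0x17, slot 15 ⇒ 0x32007 (P1/RW1/US1/PS0)
  lvl1: tbl 0x32, slot 2 ⇒ 0x34007 (P1/RW1/US1/PS0)
  lvl2: tbl 0x34, slot 1 ⇒ 0x35005 (P1/RW0/US1/PS0)
  → PROTECTION_VIOLATION  (3 entries read)
#4 VA=0x600C0F76B (w,user):
  lvl0: tbl 0x17, slot 24 ⇒ 0x39007 (P1/RW1/US1/PS0)
  lvl1: tbl 0x39, slot 6 ⇒ 0x3A007 (P1/RW1/US1/PS0)
  lvl2: tbl 0x3A, slot 15 ⇒ 0x3C005 (P1/RW0/US1/PS0)
  → PROTECTION_VIOLATION  (3 entries read)
#5 VA=0x301018837 (w,user):
  lvl0: tbl 0x17, slot 12 ⇒ 0x40007 (P1/RW1/US1/PS0)
  lvl1: tbl 0x40, slot 8 ⇒ 0x44007 (P1/RW1/US1/PS0)
  lvl2: tbl 0x44, slot 24 ⇒ 0x48007 (P1/RW1/US1/PS0)
  ⇒ phys 0x48837  [3 reads]
#6 VA=0x58300686B (w,kernel):
  lvl0: tbl 0x17, slot 22 ⇒ 0x49007 (P1/RW1/US1/PS0)
  lvl1: tbl 0x49, slot 24 ⇒ 0x4D007 (P1/RW1/US1/PS0)
  lvl2: tbl 0x4D, slot 6 ⇒ 0x4E007 (P1/RW1/US1/PS0)
  ⇒ phys 0x4E86B  [3 reads]

Access #6 PA: 0x4E86B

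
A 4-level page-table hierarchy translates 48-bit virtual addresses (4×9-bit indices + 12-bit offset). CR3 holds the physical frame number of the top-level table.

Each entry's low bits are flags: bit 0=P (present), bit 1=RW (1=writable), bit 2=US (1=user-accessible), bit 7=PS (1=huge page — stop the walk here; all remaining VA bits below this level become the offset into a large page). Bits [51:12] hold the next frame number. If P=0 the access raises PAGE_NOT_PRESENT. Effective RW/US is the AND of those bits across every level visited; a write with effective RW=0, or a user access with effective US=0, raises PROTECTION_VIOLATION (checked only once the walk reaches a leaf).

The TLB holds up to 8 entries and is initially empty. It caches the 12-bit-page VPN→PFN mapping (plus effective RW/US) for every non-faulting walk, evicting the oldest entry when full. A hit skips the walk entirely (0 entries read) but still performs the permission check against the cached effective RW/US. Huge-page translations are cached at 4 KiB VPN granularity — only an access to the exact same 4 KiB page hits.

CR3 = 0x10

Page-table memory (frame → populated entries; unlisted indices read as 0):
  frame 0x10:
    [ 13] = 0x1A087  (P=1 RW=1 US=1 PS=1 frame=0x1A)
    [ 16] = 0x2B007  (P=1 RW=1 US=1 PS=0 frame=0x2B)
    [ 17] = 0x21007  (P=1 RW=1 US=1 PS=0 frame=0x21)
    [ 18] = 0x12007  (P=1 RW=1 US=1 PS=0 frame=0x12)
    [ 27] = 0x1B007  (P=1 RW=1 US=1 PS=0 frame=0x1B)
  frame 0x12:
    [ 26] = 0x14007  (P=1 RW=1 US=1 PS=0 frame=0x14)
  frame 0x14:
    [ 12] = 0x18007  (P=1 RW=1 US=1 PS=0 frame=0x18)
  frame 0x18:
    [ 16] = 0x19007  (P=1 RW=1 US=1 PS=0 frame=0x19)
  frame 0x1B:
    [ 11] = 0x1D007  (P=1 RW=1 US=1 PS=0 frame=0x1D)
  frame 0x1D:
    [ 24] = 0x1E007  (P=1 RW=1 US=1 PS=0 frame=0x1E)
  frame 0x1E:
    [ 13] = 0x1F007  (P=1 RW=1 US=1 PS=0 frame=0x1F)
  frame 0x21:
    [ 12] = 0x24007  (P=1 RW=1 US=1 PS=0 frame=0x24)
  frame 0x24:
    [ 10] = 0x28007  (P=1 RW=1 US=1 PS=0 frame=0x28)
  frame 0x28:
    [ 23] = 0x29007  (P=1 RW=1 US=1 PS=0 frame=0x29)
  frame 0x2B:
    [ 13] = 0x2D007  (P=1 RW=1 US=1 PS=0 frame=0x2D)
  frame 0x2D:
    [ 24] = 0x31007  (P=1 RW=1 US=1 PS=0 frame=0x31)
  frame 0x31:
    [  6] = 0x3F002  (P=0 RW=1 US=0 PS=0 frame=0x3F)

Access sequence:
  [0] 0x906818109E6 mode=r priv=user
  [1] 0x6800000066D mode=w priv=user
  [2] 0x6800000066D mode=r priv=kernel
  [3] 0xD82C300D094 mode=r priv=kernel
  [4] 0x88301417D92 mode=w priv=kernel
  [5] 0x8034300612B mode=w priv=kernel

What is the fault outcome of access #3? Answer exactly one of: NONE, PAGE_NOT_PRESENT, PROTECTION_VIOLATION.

Trace:
#0 VA=0x906818109E6 (r,user):
  L0 @0x10[18] → 0x12007  P=1,RW=1,US=1,PS=0
  L1 @0x12[26] → 0x14007  P=1,RW=1,US=1,PS=0
  L2 @0x14[12] → 0x18007  P=1,RW=1,US=1,PS=0
  L3 @0x18[16] → 0x19007  P=1,RW=1,US=1,PS=0
  ⇒ phys 0x199E6  [4 reads]
#1 VA=0x6800000066D (w,user):
  L0 @0x10[13] → 0x1A087  P=1,RW=1,US=1,PS=1
  ⇒ phys 0x1A66D (huge @L0)  [1 reads]
#2 VA=0x6800000066D (r,kernel):
  TLB hit vpn=0x68000000 → PA=0x1A66D
#3 VA=0xD82C300D094 (r,kernel):
  L0 @0x10[27] → 0x1B007  P=1,RW=1,US=1,PS=0
  L1 @0x1B[11] → 0x1D007  P=1,RW=1,US=1,PS=0
  L2 @0x1D[24] → 0x1E007  P=1,RW=1,US=1,PS=0
  L3 @0x1E[13] → 0x1F007  P=1,RW=1,US=1,PS=0
  ⇒ phys 0x1F094  [4 reads]
#4 VA=0x88301417D92 (w,kernel):
  L0 @0x10[17] → 0x21007  P=1,RW=1,US=1,PS=0
  L1 @0x21[12] → 0x24007  P=1,RW=1,US=1,PS=0
  L2 @0x24[10] → 0x28007  P=1,RW=1,US=1,PS=0
  L3 @0x28[23] → 0x29007  P=1,RW=1,US=1,PS=0
  ⇒ phys 0x29D92  [4 reads]
#5 VA=0x8034300612B (w,kernel):
  L0 @0x10[16] → 0x2B007  P=1,RW=1,US=1,PS=0
  L1 @0x2B[13] → 0x2D007  P=1,RW=1,US=1,PS=0
  L2 @0x2D[24] → 0x31007  P=1,RW=1,US=1,PS=0
  L3 @0x31[6] → 0x3F002  P=0,RW=1,US=0,PS=0
  ⇒ fault: PAGE_NOT_PRESENT  — 4 lookups

Access #3 fault: NONE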